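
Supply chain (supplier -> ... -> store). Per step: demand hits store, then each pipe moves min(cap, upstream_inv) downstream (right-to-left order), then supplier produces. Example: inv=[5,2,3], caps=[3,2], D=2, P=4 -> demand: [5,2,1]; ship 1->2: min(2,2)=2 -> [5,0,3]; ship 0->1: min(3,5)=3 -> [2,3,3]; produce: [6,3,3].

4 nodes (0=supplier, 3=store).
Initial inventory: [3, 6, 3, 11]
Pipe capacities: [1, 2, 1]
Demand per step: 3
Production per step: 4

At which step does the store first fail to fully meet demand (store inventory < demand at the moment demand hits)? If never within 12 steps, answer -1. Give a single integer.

Step 1: demand=3,sold=3 ship[2->3]=1 ship[1->2]=2 ship[0->1]=1 prod=4 -> [6 5 4 9]
Step 2: demand=3,sold=3 ship[2->3]=1 ship[1->2]=2 ship[0->1]=1 prod=4 -> [9 4 5 7]
Step 3: demand=3,sold=3 ship[2->3]=1 ship[1->2]=2 ship[0->1]=1 prod=4 -> [12 3 6 5]
Step 4: demand=3,sold=3 ship[2->3]=1 ship[1->2]=2 ship[0->1]=1 prod=4 -> [15 2 7 3]
Step 5: demand=3,sold=3 ship[2->3]=1 ship[1->2]=2 ship[0->1]=1 prod=4 -> [18 1 8 1]
Step 6: demand=3,sold=1 ship[2->3]=1 ship[1->2]=1 ship[0->1]=1 prod=4 -> [21 1 8 1]
Step 7: demand=3,sold=1 ship[2->3]=1 ship[1->2]=1 ship[0->1]=1 prod=4 -> [24 1 8 1]
Step 8: demand=3,sold=1 ship[2->3]=1 ship[1->2]=1 ship[0->1]=1 prod=4 -> [27 1 8 1]
Step 9: demand=3,sold=1 ship[2->3]=1 ship[1->2]=1 ship[0->1]=1 prod=4 -> [30 1 8 1]
Step 10: demand=3,sold=1 ship[2->3]=1 ship[1->2]=1 ship[0->1]=1 prod=4 -> [33 1 8 1]
Step 11: demand=3,sold=1 ship[2->3]=1 ship[1->2]=1 ship[0->1]=1 prod=4 -> [36 1 8 1]
Step 12: demand=3,sold=1 ship[2->3]=1 ship[1->2]=1 ship[0->1]=1 prod=4 -> [39 1 8 1]
First stockout at step 6

6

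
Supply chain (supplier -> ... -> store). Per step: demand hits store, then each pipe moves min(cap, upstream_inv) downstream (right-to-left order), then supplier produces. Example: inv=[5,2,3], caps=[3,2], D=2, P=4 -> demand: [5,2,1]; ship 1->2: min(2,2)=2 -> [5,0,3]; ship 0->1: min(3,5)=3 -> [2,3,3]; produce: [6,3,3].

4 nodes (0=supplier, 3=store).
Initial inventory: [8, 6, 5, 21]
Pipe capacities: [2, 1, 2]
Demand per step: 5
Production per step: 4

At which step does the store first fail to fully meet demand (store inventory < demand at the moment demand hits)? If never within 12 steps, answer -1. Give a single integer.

Step 1: demand=5,sold=5 ship[2->3]=2 ship[1->2]=1 ship[0->1]=2 prod=4 -> [10 7 4 18]
Step 2: demand=5,sold=5 ship[2->3]=2 ship[1->2]=1 ship[0->1]=2 prod=4 -> [12 8 3 15]
Step 3: demand=5,sold=5 ship[2->3]=2 ship[1->2]=1 ship[0->1]=2 prod=4 -> [14 9 2 12]
Step 4: demand=5,sold=5 ship[2->3]=2 ship[1->2]=1 ship[0->1]=2 prod=4 -> [16 10 1 9]
Step 5: demand=5,sold=5 ship[2->3]=1 ship[1->2]=1 ship[0->1]=2 prod=4 -> [18 11 1 5]
Step 6: demand=5,sold=5 ship[2->3]=1 ship[1->2]=1 ship[0->1]=2 prod=4 -> [20 12 1 1]
Step 7: demand=5,sold=1 ship[2->3]=1 ship[1->2]=1 ship[0->1]=2 prod=4 -> [22 13 1 1]
Step 8: demand=5,sold=1 ship[2->3]=1 ship[1->2]=1 ship[0->1]=2 prod=4 -> [24 14 1 1]
Step 9: demand=5,sold=1 ship[2->3]=1 ship[1->2]=1 ship[0->1]=2 prod=4 -> [26 15 1 1]
Step 10: demand=5,sold=1 ship[2->3]=1 ship[1->2]=1 ship[0->1]=2 prod=4 -> [28 16 1 1]
Step 11: demand=5,sold=1 ship[2->3]=1 ship[1->2]=1 ship[0->1]=2 prod=4 -> [30 17 1 1]
Step 12: demand=5,sold=1 ship[2->3]=1 ship[1->2]=1 ship[0->1]=2 prod=4 -> [32 18 1 1]
First stockout at step 7

7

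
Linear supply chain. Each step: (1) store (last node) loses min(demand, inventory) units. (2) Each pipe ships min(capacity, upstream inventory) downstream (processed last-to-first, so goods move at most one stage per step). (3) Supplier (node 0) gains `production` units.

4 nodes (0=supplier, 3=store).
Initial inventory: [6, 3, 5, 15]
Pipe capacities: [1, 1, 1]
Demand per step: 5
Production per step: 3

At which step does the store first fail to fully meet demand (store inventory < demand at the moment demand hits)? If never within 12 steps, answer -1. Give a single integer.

Step 1: demand=5,sold=5 ship[2->3]=1 ship[1->2]=1 ship[0->1]=1 prod=3 -> [8 3 5 11]
Step 2: demand=5,sold=5 ship[2->3]=1 ship[1->2]=1 ship[0->1]=1 prod=3 -> [10 3 5 7]
Step 3: demand=5,sold=5 ship[2->3]=1 ship[1->2]=1 ship[0->1]=1 prod=3 -> [12 3 5 3]
Step 4: demand=5,sold=3 ship[2->3]=1 ship[1->2]=1 ship[0->1]=1 prod=3 -> [14 3 5 1]
Step 5: demand=5,sold=1 ship[2->3]=1 ship[1->2]=1 ship[0->1]=1 prod=3 -> [16 3 5 1]
Step 6: demand=5,sold=1 ship[2->3]=1 ship[1->2]=1 ship[0->1]=1 prod=3 -> [18 3 5 1]
Step 7: demand=5,sold=1 ship[2->3]=1 ship[1->2]=1 ship[0->1]=1 prod=3 -> [20 3 5 1]
Step 8: demand=5,sold=1 ship[2->3]=1 ship[1->2]=1 ship[0->1]=1 prod=3 -> [22 3 5 1]
Step 9: demand=5,sold=1 ship[2->3]=1 ship[1->2]=1 ship[0->1]=1 prod=3 -> [24 3 5 1]
Step 10: demand=5,sold=1 ship[2->3]=1 ship[1->2]=1 ship[0->1]=1 prod=3 -> [26 3 5 1]
Step 11: demand=5,sold=1 ship[2->3]=1 ship[1->2]=1 ship[0->1]=1 prod=3 -> [28 3 5 1]
Step 12: demand=5,sold=1 ship[2->3]=1 ship[1->2]=1 ship[0->1]=1 prod=3 -> [30 3 5 1]
First stockout at step 4

4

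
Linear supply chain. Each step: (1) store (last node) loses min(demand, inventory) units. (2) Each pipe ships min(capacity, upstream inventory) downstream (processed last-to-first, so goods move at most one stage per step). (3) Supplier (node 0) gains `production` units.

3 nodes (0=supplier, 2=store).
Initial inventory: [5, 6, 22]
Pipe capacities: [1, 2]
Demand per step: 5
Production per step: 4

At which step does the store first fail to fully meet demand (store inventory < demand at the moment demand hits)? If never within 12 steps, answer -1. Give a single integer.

Step 1: demand=5,sold=5 ship[1->2]=2 ship[0->1]=1 prod=4 -> [8 5 19]
Step 2: demand=5,sold=5 ship[1->2]=2 ship[0->1]=1 prod=4 -> [11 4 16]
Step 3: demand=5,sold=5 ship[1->2]=2 ship[0->1]=1 prod=4 -> [14 3 13]
Step 4: demand=5,sold=5 ship[1->2]=2 ship[0->1]=1 prod=4 -> [17 2 10]
Step 5: demand=5,sold=5 ship[1->2]=2 ship[0->1]=1 prod=4 -> [20 1 7]
Step 6: demand=5,sold=5 ship[1->2]=1 ship[0->1]=1 prod=4 -> [23 1 3]
Step 7: demand=5,sold=3 ship[1->2]=1 ship[0->1]=1 prod=4 -> [26 1 1]
Step 8: demand=5,sold=1 ship[1->2]=1 ship[0->1]=1 prod=4 -> [29 1 1]
Step 9: demand=5,sold=1 ship[1->2]=1 ship[0->1]=1 prod=4 -> [32 1 1]
Step 10: demand=5,sold=1 ship[1->2]=1 ship[0->1]=1 prod=4 -> [35 1 1]
Step 11: demand=5,sold=1 ship[1->2]=1 ship[0->1]=1 prod=4 -> [38 1 1]
Step 12: demand=5,sold=1 ship[1->2]=1 ship[0->1]=1 prod=4 -> [41 1 1]
First stockout at step 7

7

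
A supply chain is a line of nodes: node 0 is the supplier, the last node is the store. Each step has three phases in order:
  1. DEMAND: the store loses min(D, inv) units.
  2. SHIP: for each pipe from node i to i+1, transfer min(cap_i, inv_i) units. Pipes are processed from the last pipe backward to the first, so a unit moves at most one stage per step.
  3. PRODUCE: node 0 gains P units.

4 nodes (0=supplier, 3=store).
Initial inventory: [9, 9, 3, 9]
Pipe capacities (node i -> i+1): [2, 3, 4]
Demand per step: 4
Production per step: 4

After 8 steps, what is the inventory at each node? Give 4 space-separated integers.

Step 1: demand=4,sold=4 ship[2->3]=3 ship[1->2]=3 ship[0->1]=2 prod=4 -> inv=[11 8 3 8]
Step 2: demand=4,sold=4 ship[2->3]=3 ship[1->2]=3 ship[0->1]=2 prod=4 -> inv=[13 7 3 7]
Step 3: demand=4,sold=4 ship[2->3]=3 ship[1->2]=3 ship[0->1]=2 prod=4 -> inv=[15 6 3 6]
Step 4: demand=4,sold=4 ship[2->3]=3 ship[1->2]=3 ship[0->1]=2 prod=4 -> inv=[17 5 3 5]
Step 5: demand=4,sold=4 ship[2->3]=3 ship[1->2]=3 ship[0->1]=2 prod=4 -> inv=[19 4 3 4]
Step 6: demand=4,sold=4 ship[2->3]=3 ship[1->2]=3 ship[0->1]=2 prod=4 -> inv=[21 3 3 3]
Step 7: demand=4,sold=3 ship[2->3]=3 ship[1->2]=3 ship[0->1]=2 prod=4 -> inv=[23 2 3 3]
Step 8: demand=4,sold=3 ship[2->3]=3 ship[1->2]=2 ship[0->1]=2 prod=4 -> inv=[25 2 2 3]

25 2 2 3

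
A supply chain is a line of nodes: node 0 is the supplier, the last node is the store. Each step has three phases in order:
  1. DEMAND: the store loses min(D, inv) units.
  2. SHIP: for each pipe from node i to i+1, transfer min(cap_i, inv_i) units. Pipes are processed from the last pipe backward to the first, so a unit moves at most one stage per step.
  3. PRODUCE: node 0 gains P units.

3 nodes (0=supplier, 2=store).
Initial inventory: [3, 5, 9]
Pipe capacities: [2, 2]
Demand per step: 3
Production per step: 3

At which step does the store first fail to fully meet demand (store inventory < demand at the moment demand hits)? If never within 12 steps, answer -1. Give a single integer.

Step 1: demand=3,sold=3 ship[1->2]=2 ship[0->1]=2 prod=3 -> [4 5 8]
Step 2: demand=3,sold=3 ship[1->2]=2 ship[0->1]=2 prod=3 -> [5 5 7]
Step 3: demand=3,sold=3 ship[1->2]=2 ship[0->1]=2 prod=3 -> [6 5 6]
Step 4: demand=3,sold=3 ship[1->2]=2 ship[0->1]=2 prod=3 -> [7 5 5]
Step 5: demand=3,sold=3 ship[1->2]=2 ship[0->1]=2 prod=3 -> [8 5 4]
Step 6: demand=3,sold=3 ship[1->2]=2 ship[0->1]=2 prod=3 -> [9 5 3]
Step 7: demand=3,sold=3 ship[1->2]=2 ship[0->1]=2 prod=3 -> [10 5 2]
Step 8: demand=3,sold=2 ship[1->2]=2 ship[0->1]=2 prod=3 -> [11 5 2]
Step 9: demand=3,sold=2 ship[1->2]=2 ship[0->1]=2 prod=3 -> [12 5 2]
Step 10: demand=3,sold=2 ship[1->2]=2 ship[0->1]=2 prod=3 -> [13 5 2]
Step 11: demand=3,sold=2 ship[1->2]=2 ship[0->1]=2 prod=3 -> [14 5 2]
Step 12: demand=3,sold=2 ship[1->2]=2 ship[0->1]=2 prod=3 -> [15 5 2]
First stockout at step 8

8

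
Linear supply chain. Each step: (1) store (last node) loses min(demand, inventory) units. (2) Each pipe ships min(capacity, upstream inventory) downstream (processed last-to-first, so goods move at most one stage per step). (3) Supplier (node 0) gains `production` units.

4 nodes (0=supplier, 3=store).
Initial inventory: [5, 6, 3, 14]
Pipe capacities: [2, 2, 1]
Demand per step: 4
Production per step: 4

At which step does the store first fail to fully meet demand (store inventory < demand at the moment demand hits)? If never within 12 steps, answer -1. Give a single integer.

Step 1: demand=4,sold=4 ship[2->3]=1 ship[1->2]=2 ship[0->1]=2 prod=4 -> [7 6 4 11]
Step 2: demand=4,sold=4 ship[2->3]=1 ship[1->2]=2 ship[0->1]=2 prod=4 -> [9 6 5 8]
Step 3: demand=4,sold=4 ship[2->3]=1 ship[1->2]=2 ship[0->1]=2 prod=4 -> [11 6 6 5]
Step 4: demand=4,sold=4 ship[2->3]=1 ship[1->2]=2 ship[0->1]=2 prod=4 -> [13 6 7 2]
Step 5: demand=4,sold=2 ship[2->3]=1 ship[1->2]=2 ship[0->1]=2 prod=4 -> [15 6 8 1]
Step 6: demand=4,sold=1 ship[2->3]=1 ship[1->2]=2 ship[0->1]=2 prod=4 -> [17 6 9 1]
Step 7: demand=4,sold=1 ship[2->3]=1 ship[1->2]=2 ship[0->1]=2 prod=4 -> [19 6 10 1]
Step 8: demand=4,sold=1 ship[2->3]=1 ship[1->2]=2 ship[0->1]=2 prod=4 -> [21 6 11 1]
Step 9: demand=4,sold=1 ship[2->3]=1 ship[1->2]=2 ship[0->1]=2 prod=4 -> [23 6 12 1]
Step 10: demand=4,sold=1 ship[2->3]=1 ship[1->2]=2 ship[0->1]=2 prod=4 -> [25 6 13 1]
Step 11: demand=4,sold=1 ship[2->3]=1 ship[1->2]=2 ship[0->1]=2 prod=4 -> [27 6 14 1]
Step 12: demand=4,sold=1 ship[2->3]=1 ship[1->2]=2 ship[0->1]=2 prod=4 -> [29 6 15 1]
First stockout at step 5

5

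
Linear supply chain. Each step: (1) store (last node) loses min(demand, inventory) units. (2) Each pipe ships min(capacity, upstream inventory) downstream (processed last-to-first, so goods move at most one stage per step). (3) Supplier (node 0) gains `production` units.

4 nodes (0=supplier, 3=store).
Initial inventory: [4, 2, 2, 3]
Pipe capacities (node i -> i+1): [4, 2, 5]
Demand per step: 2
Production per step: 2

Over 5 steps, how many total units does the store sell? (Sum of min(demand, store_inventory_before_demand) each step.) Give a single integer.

Answer: 10

Derivation:
Step 1: sold=2 (running total=2) -> [2 4 2 3]
Step 2: sold=2 (running total=4) -> [2 4 2 3]
Step 3: sold=2 (running total=6) -> [2 4 2 3]
Step 4: sold=2 (running total=8) -> [2 4 2 3]
Step 5: sold=2 (running total=10) -> [2 4 2 3]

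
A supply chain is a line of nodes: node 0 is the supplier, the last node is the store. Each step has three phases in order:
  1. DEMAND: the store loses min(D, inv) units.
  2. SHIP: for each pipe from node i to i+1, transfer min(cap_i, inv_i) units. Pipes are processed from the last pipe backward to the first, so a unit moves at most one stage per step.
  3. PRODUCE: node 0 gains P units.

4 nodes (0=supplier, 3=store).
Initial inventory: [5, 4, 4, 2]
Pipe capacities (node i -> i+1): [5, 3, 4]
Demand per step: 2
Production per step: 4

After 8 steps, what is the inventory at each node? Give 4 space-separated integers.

Step 1: demand=2,sold=2 ship[2->3]=4 ship[1->2]=3 ship[0->1]=5 prod=4 -> inv=[4 6 3 4]
Step 2: demand=2,sold=2 ship[2->3]=3 ship[1->2]=3 ship[0->1]=4 prod=4 -> inv=[4 7 3 5]
Step 3: demand=2,sold=2 ship[2->3]=3 ship[1->2]=3 ship[0->1]=4 prod=4 -> inv=[4 8 3 6]
Step 4: demand=2,sold=2 ship[2->3]=3 ship[1->2]=3 ship[0->1]=4 prod=4 -> inv=[4 9 3 7]
Step 5: demand=2,sold=2 ship[2->3]=3 ship[1->2]=3 ship[0->1]=4 prod=4 -> inv=[4 10 3 8]
Step 6: demand=2,sold=2 ship[2->3]=3 ship[1->2]=3 ship[0->1]=4 prod=4 -> inv=[4 11 3 9]
Step 7: demand=2,sold=2 ship[2->3]=3 ship[1->2]=3 ship[0->1]=4 prod=4 -> inv=[4 12 3 10]
Step 8: demand=2,sold=2 ship[2->3]=3 ship[1->2]=3 ship[0->1]=4 prod=4 -> inv=[4 13 3 11]

4 13 3 11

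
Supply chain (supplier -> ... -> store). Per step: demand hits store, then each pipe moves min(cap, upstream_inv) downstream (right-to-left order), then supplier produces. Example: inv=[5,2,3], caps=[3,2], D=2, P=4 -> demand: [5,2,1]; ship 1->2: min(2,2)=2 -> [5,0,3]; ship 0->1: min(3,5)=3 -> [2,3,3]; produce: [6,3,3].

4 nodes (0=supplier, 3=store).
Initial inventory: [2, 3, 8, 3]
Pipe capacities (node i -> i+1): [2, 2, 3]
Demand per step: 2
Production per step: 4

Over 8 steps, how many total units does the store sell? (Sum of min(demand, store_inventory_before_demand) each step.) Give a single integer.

Answer: 16

Derivation:
Step 1: sold=2 (running total=2) -> [4 3 7 4]
Step 2: sold=2 (running total=4) -> [6 3 6 5]
Step 3: sold=2 (running total=6) -> [8 3 5 6]
Step 4: sold=2 (running total=8) -> [10 3 4 7]
Step 5: sold=2 (running total=10) -> [12 3 3 8]
Step 6: sold=2 (running total=12) -> [14 3 2 9]
Step 7: sold=2 (running total=14) -> [16 3 2 9]
Step 8: sold=2 (running total=16) -> [18 3 2 9]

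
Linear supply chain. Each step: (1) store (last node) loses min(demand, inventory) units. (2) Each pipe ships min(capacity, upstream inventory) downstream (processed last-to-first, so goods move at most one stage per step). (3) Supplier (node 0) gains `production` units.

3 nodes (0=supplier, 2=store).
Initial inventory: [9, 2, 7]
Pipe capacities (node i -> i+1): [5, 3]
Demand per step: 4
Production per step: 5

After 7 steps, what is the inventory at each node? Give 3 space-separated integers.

Step 1: demand=4,sold=4 ship[1->2]=2 ship[0->1]=5 prod=5 -> inv=[9 5 5]
Step 2: demand=4,sold=4 ship[1->2]=3 ship[0->1]=5 prod=5 -> inv=[9 7 4]
Step 3: demand=4,sold=4 ship[1->2]=3 ship[0->1]=5 prod=5 -> inv=[9 9 3]
Step 4: demand=4,sold=3 ship[1->2]=3 ship[0->1]=5 prod=5 -> inv=[9 11 3]
Step 5: demand=4,sold=3 ship[1->2]=3 ship[0->1]=5 prod=5 -> inv=[9 13 3]
Step 6: demand=4,sold=3 ship[1->2]=3 ship[0->1]=5 prod=5 -> inv=[9 15 3]
Step 7: demand=4,sold=3 ship[1->2]=3 ship[0->1]=5 prod=5 -> inv=[9 17 3]

9 17 3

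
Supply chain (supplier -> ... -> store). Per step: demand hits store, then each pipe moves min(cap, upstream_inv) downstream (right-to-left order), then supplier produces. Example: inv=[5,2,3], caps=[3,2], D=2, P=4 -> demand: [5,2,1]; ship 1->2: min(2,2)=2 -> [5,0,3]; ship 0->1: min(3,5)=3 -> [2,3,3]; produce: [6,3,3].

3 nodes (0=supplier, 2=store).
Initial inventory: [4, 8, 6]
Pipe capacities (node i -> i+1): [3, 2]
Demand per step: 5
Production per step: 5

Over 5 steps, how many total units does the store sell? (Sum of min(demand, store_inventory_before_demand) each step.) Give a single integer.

Step 1: sold=5 (running total=5) -> [6 9 3]
Step 2: sold=3 (running total=8) -> [8 10 2]
Step 3: sold=2 (running total=10) -> [10 11 2]
Step 4: sold=2 (running total=12) -> [12 12 2]
Step 5: sold=2 (running total=14) -> [14 13 2]

Answer: 14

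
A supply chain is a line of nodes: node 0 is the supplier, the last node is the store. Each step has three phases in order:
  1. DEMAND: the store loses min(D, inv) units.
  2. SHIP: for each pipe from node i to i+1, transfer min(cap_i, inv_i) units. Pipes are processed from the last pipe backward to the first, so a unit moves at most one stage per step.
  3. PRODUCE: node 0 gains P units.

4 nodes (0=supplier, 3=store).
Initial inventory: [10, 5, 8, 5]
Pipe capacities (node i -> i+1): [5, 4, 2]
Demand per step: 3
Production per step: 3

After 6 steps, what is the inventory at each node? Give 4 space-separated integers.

Step 1: demand=3,sold=3 ship[2->3]=2 ship[1->2]=4 ship[0->1]=5 prod=3 -> inv=[8 6 10 4]
Step 2: demand=3,sold=3 ship[2->3]=2 ship[1->2]=4 ship[0->1]=5 prod=3 -> inv=[6 7 12 3]
Step 3: demand=3,sold=3 ship[2->3]=2 ship[1->2]=4 ship[0->1]=5 prod=3 -> inv=[4 8 14 2]
Step 4: demand=3,sold=2 ship[2->3]=2 ship[1->2]=4 ship[0->1]=4 prod=3 -> inv=[3 8 16 2]
Step 5: demand=3,sold=2 ship[2->3]=2 ship[1->2]=4 ship[0->1]=3 prod=3 -> inv=[3 7 18 2]
Step 6: demand=3,sold=2 ship[2->3]=2 ship[1->2]=4 ship[0->1]=3 prod=3 -> inv=[3 6 20 2]

3 6 20 2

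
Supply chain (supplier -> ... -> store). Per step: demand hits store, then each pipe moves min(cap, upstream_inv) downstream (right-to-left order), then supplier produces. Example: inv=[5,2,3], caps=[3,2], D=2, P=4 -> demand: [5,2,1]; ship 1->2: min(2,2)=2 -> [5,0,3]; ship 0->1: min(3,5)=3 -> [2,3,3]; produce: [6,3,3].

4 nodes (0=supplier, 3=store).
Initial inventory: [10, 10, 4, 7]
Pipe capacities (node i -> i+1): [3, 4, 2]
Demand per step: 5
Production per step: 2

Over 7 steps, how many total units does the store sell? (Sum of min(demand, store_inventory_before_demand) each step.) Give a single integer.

Step 1: sold=5 (running total=5) -> [9 9 6 4]
Step 2: sold=4 (running total=9) -> [8 8 8 2]
Step 3: sold=2 (running total=11) -> [7 7 10 2]
Step 4: sold=2 (running total=13) -> [6 6 12 2]
Step 5: sold=2 (running total=15) -> [5 5 14 2]
Step 6: sold=2 (running total=17) -> [4 4 16 2]
Step 7: sold=2 (running total=19) -> [3 3 18 2]

Answer: 19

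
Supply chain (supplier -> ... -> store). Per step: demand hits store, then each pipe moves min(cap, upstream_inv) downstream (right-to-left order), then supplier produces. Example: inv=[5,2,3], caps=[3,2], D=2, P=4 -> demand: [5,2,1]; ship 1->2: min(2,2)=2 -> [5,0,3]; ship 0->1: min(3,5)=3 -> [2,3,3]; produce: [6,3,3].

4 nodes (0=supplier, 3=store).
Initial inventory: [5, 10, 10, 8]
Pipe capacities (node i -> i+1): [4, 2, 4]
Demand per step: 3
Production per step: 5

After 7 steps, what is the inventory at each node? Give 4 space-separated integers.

Step 1: demand=3,sold=3 ship[2->3]=4 ship[1->2]=2 ship[0->1]=4 prod=5 -> inv=[6 12 8 9]
Step 2: demand=3,sold=3 ship[2->3]=4 ship[1->2]=2 ship[0->1]=4 prod=5 -> inv=[7 14 6 10]
Step 3: demand=3,sold=3 ship[2->3]=4 ship[1->2]=2 ship[0->1]=4 prod=5 -> inv=[8 16 4 11]
Step 4: demand=3,sold=3 ship[2->3]=4 ship[1->2]=2 ship[0->1]=4 prod=5 -> inv=[9 18 2 12]
Step 5: demand=3,sold=3 ship[2->3]=2 ship[1->2]=2 ship[0->1]=4 prod=5 -> inv=[10 20 2 11]
Step 6: demand=3,sold=3 ship[2->3]=2 ship[1->2]=2 ship[0->1]=4 prod=5 -> inv=[11 22 2 10]
Step 7: demand=3,sold=3 ship[2->3]=2 ship[1->2]=2 ship[0->1]=4 prod=5 -> inv=[12 24 2 9]

12 24 2 9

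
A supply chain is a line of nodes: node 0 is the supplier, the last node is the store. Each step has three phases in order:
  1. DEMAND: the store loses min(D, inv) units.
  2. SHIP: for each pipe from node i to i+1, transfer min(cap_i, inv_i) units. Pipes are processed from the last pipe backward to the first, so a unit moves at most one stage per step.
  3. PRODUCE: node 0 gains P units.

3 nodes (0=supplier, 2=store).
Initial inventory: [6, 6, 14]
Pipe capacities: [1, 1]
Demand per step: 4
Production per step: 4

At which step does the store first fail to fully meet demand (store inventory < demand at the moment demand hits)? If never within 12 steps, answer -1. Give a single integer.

Step 1: demand=4,sold=4 ship[1->2]=1 ship[0->1]=1 prod=4 -> [9 6 11]
Step 2: demand=4,sold=4 ship[1->2]=1 ship[0->1]=1 prod=4 -> [12 6 8]
Step 3: demand=4,sold=4 ship[1->2]=1 ship[0->1]=1 prod=4 -> [15 6 5]
Step 4: demand=4,sold=4 ship[1->2]=1 ship[0->1]=1 prod=4 -> [18 6 2]
Step 5: demand=4,sold=2 ship[1->2]=1 ship[0->1]=1 prod=4 -> [21 6 1]
Step 6: demand=4,sold=1 ship[1->2]=1 ship[0->1]=1 prod=4 -> [24 6 1]
Step 7: demand=4,sold=1 ship[1->2]=1 ship[0->1]=1 prod=4 -> [27 6 1]
Step 8: demand=4,sold=1 ship[1->2]=1 ship[0->1]=1 prod=4 -> [30 6 1]
Step 9: demand=4,sold=1 ship[1->2]=1 ship[0->1]=1 prod=4 -> [33 6 1]
Step 10: demand=4,sold=1 ship[1->2]=1 ship[0->1]=1 prod=4 -> [36 6 1]
Step 11: demand=4,sold=1 ship[1->2]=1 ship[0->1]=1 prod=4 -> [39 6 1]
Step 12: demand=4,sold=1 ship[1->2]=1 ship[0->1]=1 prod=4 -> [42 6 1]
First stockout at step 5

5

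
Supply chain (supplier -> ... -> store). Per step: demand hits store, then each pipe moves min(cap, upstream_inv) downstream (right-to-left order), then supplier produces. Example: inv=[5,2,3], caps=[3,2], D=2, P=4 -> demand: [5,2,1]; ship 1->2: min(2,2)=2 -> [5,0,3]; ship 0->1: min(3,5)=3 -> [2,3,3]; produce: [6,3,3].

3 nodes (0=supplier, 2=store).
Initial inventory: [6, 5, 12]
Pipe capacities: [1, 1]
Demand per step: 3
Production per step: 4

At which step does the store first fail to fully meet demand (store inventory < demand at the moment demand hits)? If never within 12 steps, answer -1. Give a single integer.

Step 1: demand=3,sold=3 ship[1->2]=1 ship[0->1]=1 prod=4 -> [9 5 10]
Step 2: demand=3,sold=3 ship[1->2]=1 ship[0->1]=1 prod=4 -> [12 5 8]
Step 3: demand=3,sold=3 ship[1->2]=1 ship[0->1]=1 prod=4 -> [15 5 6]
Step 4: demand=3,sold=3 ship[1->2]=1 ship[0->1]=1 prod=4 -> [18 5 4]
Step 5: demand=3,sold=3 ship[1->2]=1 ship[0->1]=1 prod=4 -> [21 5 2]
Step 6: demand=3,sold=2 ship[1->2]=1 ship[0->1]=1 prod=4 -> [24 5 1]
Step 7: demand=3,sold=1 ship[1->2]=1 ship[0->1]=1 prod=4 -> [27 5 1]
Step 8: demand=3,sold=1 ship[1->2]=1 ship[0->1]=1 prod=4 -> [30 5 1]
Step 9: demand=3,sold=1 ship[1->2]=1 ship[0->1]=1 prod=4 -> [33 5 1]
Step 10: demand=3,sold=1 ship[1->2]=1 ship[0->1]=1 prod=4 -> [36 5 1]
Step 11: demand=3,sold=1 ship[1->2]=1 ship[0->1]=1 prod=4 -> [39 5 1]
Step 12: demand=3,sold=1 ship[1->2]=1 ship[0->1]=1 prod=4 -> [42 5 1]
First stockout at step 6

6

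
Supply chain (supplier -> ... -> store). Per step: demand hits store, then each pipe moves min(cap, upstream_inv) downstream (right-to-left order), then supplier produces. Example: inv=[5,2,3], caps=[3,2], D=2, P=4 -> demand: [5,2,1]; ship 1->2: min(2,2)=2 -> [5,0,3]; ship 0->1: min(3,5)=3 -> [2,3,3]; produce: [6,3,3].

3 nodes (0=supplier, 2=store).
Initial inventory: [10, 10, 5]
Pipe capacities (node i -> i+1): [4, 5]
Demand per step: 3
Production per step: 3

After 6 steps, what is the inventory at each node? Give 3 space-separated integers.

Step 1: demand=3,sold=3 ship[1->2]=5 ship[0->1]=4 prod=3 -> inv=[9 9 7]
Step 2: demand=3,sold=3 ship[1->2]=5 ship[0->1]=4 prod=3 -> inv=[8 8 9]
Step 3: demand=3,sold=3 ship[1->2]=5 ship[0->1]=4 prod=3 -> inv=[7 7 11]
Step 4: demand=3,sold=3 ship[1->2]=5 ship[0->1]=4 prod=3 -> inv=[6 6 13]
Step 5: demand=3,sold=3 ship[1->2]=5 ship[0->1]=4 prod=3 -> inv=[5 5 15]
Step 6: demand=3,sold=3 ship[1->2]=5 ship[0->1]=4 prod=3 -> inv=[4 4 17]

4 4 17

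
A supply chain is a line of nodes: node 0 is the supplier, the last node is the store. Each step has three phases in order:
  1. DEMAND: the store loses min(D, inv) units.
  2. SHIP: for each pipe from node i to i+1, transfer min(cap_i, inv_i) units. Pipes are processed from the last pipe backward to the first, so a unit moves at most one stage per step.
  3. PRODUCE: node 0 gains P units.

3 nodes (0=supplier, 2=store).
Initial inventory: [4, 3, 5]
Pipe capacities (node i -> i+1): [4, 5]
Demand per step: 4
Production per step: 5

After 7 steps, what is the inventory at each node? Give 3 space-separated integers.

Step 1: demand=4,sold=4 ship[1->2]=3 ship[0->1]=4 prod=5 -> inv=[5 4 4]
Step 2: demand=4,sold=4 ship[1->2]=4 ship[0->1]=4 prod=5 -> inv=[6 4 4]
Step 3: demand=4,sold=4 ship[1->2]=4 ship[0->1]=4 prod=5 -> inv=[7 4 4]
Step 4: demand=4,sold=4 ship[1->2]=4 ship[0->1]=4 prod=5 -> inv=[8 4 4]
Step 5: demand=4,sold=4 ship[1->2]=4 ship[0->1]=4 prod=5 -> inv=[9 4 4]
Step 6: demand=4,sold=4 ship[1->2]=4 ship[0->1]=4 prod=5 -> inv=[10 4 4]
Step 7: demand=4,sold=4 ship[1->2]=4 ship[0->1]=4 prod=5 -> inv=[11 4 4]

11 4 4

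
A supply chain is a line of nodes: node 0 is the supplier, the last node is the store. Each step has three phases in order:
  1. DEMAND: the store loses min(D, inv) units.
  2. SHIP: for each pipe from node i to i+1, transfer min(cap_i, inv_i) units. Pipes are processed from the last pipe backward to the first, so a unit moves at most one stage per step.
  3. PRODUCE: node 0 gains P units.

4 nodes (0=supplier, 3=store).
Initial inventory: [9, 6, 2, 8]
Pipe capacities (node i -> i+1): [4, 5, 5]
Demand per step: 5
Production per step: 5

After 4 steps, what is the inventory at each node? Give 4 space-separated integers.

Step 1: demand=5,sold=5 ship[2->3]=2 ship[1->2]=5 ship[0->1]=4 prod=5 -> inv=[10 5 5 5]
Step 2: demand=5,sold=5 ship[2->3]=5 ship[1->2]=5 ship[0->1]=4 prod=5 -> inv=[11 4 5 5]
Step 3: demand=5,sold=5 ship[2->3]=5 ship[1->2]=4 ship[0->1]=4 prod=5 -> inv=[12 4 4 5]
Step 4: demand=5,sold=5 ship[2->3]=4 ship[1->2]=4 ship[0->1]=4 prod=5 -> inv=[13 4 4 4]

13 4 4 4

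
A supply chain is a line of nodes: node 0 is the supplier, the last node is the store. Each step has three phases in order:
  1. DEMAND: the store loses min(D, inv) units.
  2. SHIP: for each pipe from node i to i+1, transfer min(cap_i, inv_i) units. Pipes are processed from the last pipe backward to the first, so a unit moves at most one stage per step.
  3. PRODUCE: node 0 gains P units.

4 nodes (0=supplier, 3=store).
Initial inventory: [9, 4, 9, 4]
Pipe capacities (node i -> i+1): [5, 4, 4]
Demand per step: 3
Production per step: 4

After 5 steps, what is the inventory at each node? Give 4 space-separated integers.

Step 1: demand=3,sold=3 ship[2->3]=4 ship[1->2]=4 ship[0->1]=5 prod=4 -> inv=[8 5 9 5]
Step 2: demand=3,sold=3 ship[2->3]=4 ship[1->2]=4 ship[0->1]=5 prod=4 -> inv=[7 6 9 6]
Step 3: demand=3,sold=3 ship[2->3]=4 ship[1->2]=4 ship[0->1]=5 prod=4 -> inv=[6 7 9 7]
Step 4: demand=3,sold=3 ship[2->3]=4 ship[1->2]=4 ship[0->1]=5 prod=4 -> inv=[5 8 9 8]
Step 5: demand=3,sold=3 ship[2->3]=4 ship[1->2]=4 ship[0->1]=5 prod=4 -> inv=[4 9 9 9]

4 9 9 9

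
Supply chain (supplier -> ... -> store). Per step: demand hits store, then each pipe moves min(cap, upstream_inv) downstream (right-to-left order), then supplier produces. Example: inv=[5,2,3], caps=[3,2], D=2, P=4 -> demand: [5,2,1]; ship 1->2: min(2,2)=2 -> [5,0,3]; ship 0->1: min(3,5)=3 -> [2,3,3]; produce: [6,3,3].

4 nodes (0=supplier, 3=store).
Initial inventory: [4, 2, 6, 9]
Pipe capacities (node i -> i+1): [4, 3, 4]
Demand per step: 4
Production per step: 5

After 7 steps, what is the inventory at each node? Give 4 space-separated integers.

Step 1: demand=4,sold=4 ship[2->3]=4 ship[1->2]=2 ship[0->1]=4 prod=5 -> inv=[5 4 4 9]
Step 2: demand=4,sold=4 ship[2->3]=4 ship[1->2]=3 ship[0->1]=4 prod=5 -> inv=[6 5 3 9]
Step 3: demand=4,sold=4 ship[2->3]=3 ship[1->2]=3 ship[0->1]=4 prod=5 -> inv=[7 6 3 8]
Step 4: demand=4,sold=4 ship[2->3]=3 ship[1->2]=3 ship[0->1]=4 prod=5 -> inv=[8 7 3 7]
Step 5: demand=4,sold=4 ship[2->3]=3 ship[1->2]=3 ship[0->1]=4 prod=5 -> inv=[9 8 3 6]
Step 6: demand=4,sold=4 ship[2->3]=3 ship[1->2]=3 ship[0->1]=4 prod=5 -> inv=[10 9 3 5]
Step 7: demand=4,sold=4 ship[2->3]=3 ship[1->2]=3 ship[0->1]=4 prod=5 -> inv=[11 10 3 4]

11 10 3 4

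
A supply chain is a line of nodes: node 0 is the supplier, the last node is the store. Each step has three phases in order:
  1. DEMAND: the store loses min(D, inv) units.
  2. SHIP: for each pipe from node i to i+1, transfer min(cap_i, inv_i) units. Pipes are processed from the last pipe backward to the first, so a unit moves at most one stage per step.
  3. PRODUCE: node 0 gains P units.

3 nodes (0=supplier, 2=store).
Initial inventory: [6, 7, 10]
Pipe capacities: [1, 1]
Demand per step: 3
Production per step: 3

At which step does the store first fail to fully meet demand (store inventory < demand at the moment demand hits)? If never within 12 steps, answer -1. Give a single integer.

Step 1: demand=3,sold=3 ship[1->2]=1 ship[0->1]=1 prod=3 -> [8 7 8]
Step 2: demand=3,sold=3 ship[1->2]=1 ship[0->1]=1 prod=3 -> [10 7 6]
Step 3: demand=3,sold=3 ship[1->2]=1 ship[0->1]=1 prod=3 -> [12 7 4]
Step 4: demand=3,sold=3 ship[1->2]=1 ship[0->1]=1 prod=3 -> [14 7 2]
Step 5: demand=3,sold=2 ship[1->2]=1 ship[0->1]=1 prod=3 -> [16 7 1]
Step 6: demand=3,sold=1 ship[1->2]=1 ship[0->1]=1 prod=3 -> [18 7 1]
Step 7: demand=3,sold=1 ship[1->2]=1 ship[0->1]=1 prod=3 -> [20 7 1]
Step 8: demand=3,sold=1 ship[1->2]=1 ship[0->1]=1 prod=3 -> [22 7 1]
Step 9: demand=3,sold=1 ship[1->2]=1 ship[0->1]=1 prod=3 -> [24 7 1]
Step 10: demand=3,sold=1 ship[1->2]=1 ship[0->1]=1 prod=3 -> [26 7 1]
Step 11: demand=3,sold=1 ship[1->2]=1 ship[0->1]=1 prod=3 -> [28 7 1]
Step 12: demand=3,sold=1 ship[1->2]=1 ship[0->1]=1 prod=3 -> [30 7 1]
First stockout at step 5

5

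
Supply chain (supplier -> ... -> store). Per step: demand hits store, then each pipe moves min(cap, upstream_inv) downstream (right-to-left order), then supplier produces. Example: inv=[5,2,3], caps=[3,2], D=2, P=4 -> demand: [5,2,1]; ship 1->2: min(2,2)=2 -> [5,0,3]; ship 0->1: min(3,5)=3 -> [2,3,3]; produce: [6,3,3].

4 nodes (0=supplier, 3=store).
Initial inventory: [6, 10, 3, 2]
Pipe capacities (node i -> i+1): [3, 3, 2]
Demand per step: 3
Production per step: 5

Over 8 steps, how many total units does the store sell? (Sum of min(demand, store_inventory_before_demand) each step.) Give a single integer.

Answer: 16

Derivation:
Step 1: sold=2 (running total=2) -> [8 10 4 2]
Step 2: sold=2 (running total=4) -> [10 10 5 2]
Step 3: sold=2 (running total=6) -> [12 10 6 2]
Step 4: sold=2 (running total=8) -> [14 10 7 2]
Step 5: sold=2 (running total=10) -> [16 10 8 2]
Step 6: sold=2 (running total=12) -> [18 10 9 2]
Step 7: sold=2 (running total=14) -> [20 10 10 2]
Step 8: sold=2 (running total=16) -> [22 10 11 2]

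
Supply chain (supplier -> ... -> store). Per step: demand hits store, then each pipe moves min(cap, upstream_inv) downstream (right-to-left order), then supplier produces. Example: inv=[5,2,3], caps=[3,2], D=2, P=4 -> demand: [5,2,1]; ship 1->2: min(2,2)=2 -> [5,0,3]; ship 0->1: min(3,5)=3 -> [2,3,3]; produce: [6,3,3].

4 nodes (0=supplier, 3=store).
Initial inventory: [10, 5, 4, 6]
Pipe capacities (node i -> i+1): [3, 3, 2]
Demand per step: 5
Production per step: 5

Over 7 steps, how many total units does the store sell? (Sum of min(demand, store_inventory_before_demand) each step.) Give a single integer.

Step 1: sold=5 (running total=5) -> [12 5 5 3]
Step 2: sold=3 (running total=8) -> [14 5 6 2]
Step 3: sold=2 (running total=10) -> [16 5 7 2]
Step 4: sold=2 (running total=12) -> [18 5 8 2]
Step 5: sold=2 (running total=14) -> [20 5 9 2]
Step 6: sold=2 (running total=16) -> [22 5 10 2]
Step 7: sold=2 (running total=18) -> [24 5 11 2]

Answer: 18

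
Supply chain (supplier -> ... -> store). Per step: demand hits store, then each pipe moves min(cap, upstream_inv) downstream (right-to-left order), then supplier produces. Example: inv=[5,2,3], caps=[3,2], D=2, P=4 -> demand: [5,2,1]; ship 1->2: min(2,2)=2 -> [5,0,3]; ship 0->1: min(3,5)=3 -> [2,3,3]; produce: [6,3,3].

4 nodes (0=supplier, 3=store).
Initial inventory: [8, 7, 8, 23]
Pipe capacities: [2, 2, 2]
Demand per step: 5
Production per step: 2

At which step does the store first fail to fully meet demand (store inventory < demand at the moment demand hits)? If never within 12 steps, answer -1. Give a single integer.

Step 1: demand=5,sold=5 ship[2->3]=2 ship[1->2]=2 ship[0->1]=2 prod=2 -> [8 7 8 20]
Step 2: demand=5,sold=5 ship[2->3]=2 ship[1->2]=2 ship[0->1]=2 prod=2 -> [8 7 8 17]
Step 3: demand=5,sold=5 ship[2->3]=2 ship[1->2]=2 ship[0->1]=2 prod=2 -> [8 7 8 14]
Step 4: demand=5,sold=5 ship[2->3]=2 ship[1->2]=2 ship[0->1]=2 prod=2 -> [8 7 8 11]
Step 5: demand=5,sold=5 ship[2->3]=2 ship[1->2]=2 ship[0->1]=2 prod=2 -> [8 7 8 8]
Step 6: demand=5,sold=5 ship[2->3]=2 ship[1->2]=2 ship[0->1]=2 prod=2 -> [8 7 8 5]
Step 7: demand=5,sold=5 ship[2->3]=2 ship[1->2]=2 ship[0->1]=2 prod=2 -> [8 7 8 2]
Step 8: demand=5,sold=2 ship[2->3]=2 ship[1->2]=2 ship[0->1]=2 prod=2 -> [8 7 8 2]
Step 9: demand=5,sold=2 ship[2->3]=2 ship[1->2]=2 ship[0->1]=2 prod=2 -> [8 7 8 2]
Step 10: demand=5,sold=2 ship[2->3]=2 ship[1->2]=2 ship[0->1]=2 prod=2 -> [8 7 8 2]
Step 11: demand=5,sold=2 ship[2->3]=2 ship[1->2]=2 ship[0->1]=2 prod=2 -> [8 7 8 2]
Step 12: demand=5,sold=2 ship[2->3]=2 ship[1->2]=2 ship[0->1]=2 prod=2 -> [8 7 8 2]
First stockout at step 8

8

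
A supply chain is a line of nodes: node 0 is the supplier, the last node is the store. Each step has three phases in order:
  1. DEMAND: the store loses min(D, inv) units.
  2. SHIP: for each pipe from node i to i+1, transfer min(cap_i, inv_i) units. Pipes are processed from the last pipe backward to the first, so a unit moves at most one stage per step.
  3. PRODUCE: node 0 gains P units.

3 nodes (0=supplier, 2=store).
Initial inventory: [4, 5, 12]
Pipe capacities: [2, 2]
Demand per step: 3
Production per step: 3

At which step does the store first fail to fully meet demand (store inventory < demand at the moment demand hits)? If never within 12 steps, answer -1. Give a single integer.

Step 1: demand=3,sold=3 ship[1->2]=2 ship[0->1]=2 prod=3 -> [5 5 11]
Step 2: demand=3,sold=3 ship[1->2]=2 ship[0->1]=2 prod=3 -> [6 5 10]
Step 3: demand=3,sold=3 ship[1->2]=2 ship[0->1]=2 prod=3 -> [7 5 9]
Step 4: demand=3,sold=3 ship[1->2]=2 ship[0->1]=2 prod=3 -> [8 5 8]
Step 5: demand=3,sold=3 ship[1->2]=2 ship[0->1]=2 prod=3 -> [9 5 7]
Step 6: demand=3,sold=3 ship[1->2]=2 ship[0->1]=2 prod=3 -> [10 5 6]
Step 7: demand=3,sold=3 ship[1->2]=2 ship[0->1]=2 prod=3 -> [11 5 5]
Step 8: demand=3,sold=3 ship[1->2]=2 ship[0->1]=2 prod=3 -> [12 5 4]
Step 9: demand=3,sold=3 ship[1->2]=2 ship[0->1]=2 prod=3 -> [13 5 3]
Step 10: demand=3,sold=3 ship[1->2]=2 ship[0->1]=2 prod=3 -> [14 5 2]
Step 11: demand=3,sold=2 ship[1->2]=2 ship[0->1]=2 prod=3 -> [15 5 2]
Step 12: demand=3,sold=2 ship[1->2]=2 ship[0->1]=2 prod=3 -> [16 5 2]
First stockout at step 11

11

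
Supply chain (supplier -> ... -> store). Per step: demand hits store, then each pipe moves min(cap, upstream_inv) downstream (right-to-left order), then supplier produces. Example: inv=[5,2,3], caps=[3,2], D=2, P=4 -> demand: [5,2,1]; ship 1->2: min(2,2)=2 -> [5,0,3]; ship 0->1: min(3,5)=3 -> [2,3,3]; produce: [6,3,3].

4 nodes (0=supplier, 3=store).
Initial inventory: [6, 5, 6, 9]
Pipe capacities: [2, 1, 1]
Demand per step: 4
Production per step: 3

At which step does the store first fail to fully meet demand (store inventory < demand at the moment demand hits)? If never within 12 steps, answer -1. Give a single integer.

Step 1: demand=4,sold=4 ship[2->3]=1 ship[1->2]=1 ship[0->1]=2 prod=3 -> [7 6 6 6]
Step 2: demand=4,sold=4 ship[2->3]=1 ship[1->2]=1 ship[0->1]=2 prod=3 -> [8 7 6 3]
Step 3: demand=4,sold=3 ship[2->3]=1 ship[1->2]=1 ship[0->1]=2 prod=3 -> [9 8 6 1]
Step 4: demand=4,sold=1 ship[2->3]=1 ship[1->2]=1 ship[0->1]=2 prod=3 -> [10 9 6 1]
Step 5: demand=4,sold=1 ship[2->3]=1 ship[1->2]=1 ship[0->1]=2 prod=3 -> [11 10 6 1]
Step 6: demand=4,sold=1 ship[2->3]=1 ship[1->2]=1 ship[0->1]=2 prod=3 -> [12 11 6 1]
Step 7: demand=4,sold=1 ship[2->3]=1 ship[1->2]=1 ship[0->1]=2 prod=3 -> [13 12 6 1]
Step 8: demand=4,sold=1 ship[2->3]=1 ship[1->2]=1 ship[0->1]=2 prod=3 -> [14 13 6 1]
Step 9: demand=4,sold=1 ship[2->3]=1 ship[1->2]=1 ship[0->1]=2 prod=3 -> [15 14 6 1]
Step 10: demand=4,sold=1 ship[2->3]=1 ship[1->2]=1 ship[0->1]=2 prod=3 -> [16 15 6 1]
Step 11: demand=4,sold=1 ship[2->3]=1 ship[1->2]=1 ship[0->1]=2 prod=3 -> [17 16 6 1]
Step 12: demand=4,sold=1 ship[2->3]=1 ship[1->2]=1 ship[0->1]=2 prod=3 -> [18 17 6 1]
First stockout at step 3

3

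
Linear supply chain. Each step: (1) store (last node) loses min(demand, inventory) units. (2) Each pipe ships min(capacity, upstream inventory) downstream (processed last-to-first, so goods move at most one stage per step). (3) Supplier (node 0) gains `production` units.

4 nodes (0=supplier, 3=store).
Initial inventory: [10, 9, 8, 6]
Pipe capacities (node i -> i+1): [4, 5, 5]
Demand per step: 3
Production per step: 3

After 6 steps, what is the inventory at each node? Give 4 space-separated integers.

Step 1: demand=3,sold=3 ship[2->3]=5 ship[1->2]=5 ship[0->1]=4 prod=3 -> inv=[9 8 8 8]
Step 2: demand=3,sold=3 ship[2->3]=5 ship[1->2]=5 ship[0->1]=4 prod=3 -> inv=[8 7 8 10]
Step 3: demand=3,sold=3 ship[2->3]=5 ship[1->2]=5 ship[0->1]=4 prod=3 -> inv=[7 6 8 12]
Step 4: demand=3,sold=3 ship[2->3]=5 ship[1->2]=5 ship[0->1]=4 prod=3 -> inv=[6 5 8 14]
Step 5: demand=3,sold=3 ship[2->3]=5 ship[1->2]=5 ship[0->1]=4 prod=3 -> inv=[5 4 8 16]
Step 6: demand=3,sold=3 ship[2->3]=5 ship[1->2]=4 ship[0->1]=4 prod=3 -> inv=[4 4 7 18]

4 4 7 18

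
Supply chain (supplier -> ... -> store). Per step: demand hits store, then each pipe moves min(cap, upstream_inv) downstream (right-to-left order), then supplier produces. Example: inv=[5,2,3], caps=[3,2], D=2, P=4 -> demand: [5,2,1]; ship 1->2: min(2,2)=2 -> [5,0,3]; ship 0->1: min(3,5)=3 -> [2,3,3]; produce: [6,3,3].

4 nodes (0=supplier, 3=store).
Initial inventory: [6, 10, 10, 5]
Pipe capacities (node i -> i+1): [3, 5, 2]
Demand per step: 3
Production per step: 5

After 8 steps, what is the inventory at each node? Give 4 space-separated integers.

Step 1: demand=3,sold=3 ship[2->3]=2 ship[1->2]=5 ship[0->1]=3 prod=5 -> inv=[8 8 13 4]
Step 2: demand=3,sold=3 ship[2->3]=2 ship[1->2]=5 ship[0->1]=3 prod=5 -> inv=[10 6 16 3]
Step 3: demand=3,sold=3 ship[2->3]=2 ship[1->2]=5 ship[0->1]=3 prod=5 -> inv=[12 4 19 2]
Step 4: demand=3,sold=2 ship[2->3]=2 ship[1->2]=4 ship[0->1]=3 prod=5 -> inv=[14 3 21 2]
Step 5: demand=3,sold=2 ship[2->3]=2 ship[1->2]=3 ship[0->1]=3 prod=5 -> inv=[16 3 22 2]
Step 6: demand=3,sold=2 ship[2->3]=2 ship[1->2]=3 ship[0->1]=3 prod=5 -> inv=[18 3 23 2]
Step 7: demand=3,sold=2 ship[2->3]=2 ship[1->2]=3 ship[0->1]=3 prod=5 -> inv=[20 3 24 2]
Step 8: demand=3,sold=2 ship[2->3]=2 ship[1->2]=3 ship[0->1]=3 prod=5 -> inv=[22 3 25 2]

22 3 25 2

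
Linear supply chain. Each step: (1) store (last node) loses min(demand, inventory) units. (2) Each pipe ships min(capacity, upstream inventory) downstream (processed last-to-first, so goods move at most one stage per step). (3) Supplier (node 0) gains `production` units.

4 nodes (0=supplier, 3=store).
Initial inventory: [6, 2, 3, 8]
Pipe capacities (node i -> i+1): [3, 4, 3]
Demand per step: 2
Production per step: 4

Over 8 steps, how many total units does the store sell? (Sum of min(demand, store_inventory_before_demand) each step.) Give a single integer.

Answer: 16

Derivation:
Step 1: sold=2 (running total=2) -> [7 3 2 9]
Step 2: sold=2 (running total=4) -> [8 3 3 9]
Step 3: sold=2 (running total=6) -> [9 3 3 10]
Step 4: sold=2 (running total=8) -> [10 3 3 11]
Step 5: sold=2 (running total=10) -> [11 3 3 12]
Step 6: sold=2 (running total=12) -> [12 3 3 13]
Step 7: sold=2 (running total=14) -> [13 3 3 14]
Step 8: sold=2 (running total=16) -> [14 3 3 15]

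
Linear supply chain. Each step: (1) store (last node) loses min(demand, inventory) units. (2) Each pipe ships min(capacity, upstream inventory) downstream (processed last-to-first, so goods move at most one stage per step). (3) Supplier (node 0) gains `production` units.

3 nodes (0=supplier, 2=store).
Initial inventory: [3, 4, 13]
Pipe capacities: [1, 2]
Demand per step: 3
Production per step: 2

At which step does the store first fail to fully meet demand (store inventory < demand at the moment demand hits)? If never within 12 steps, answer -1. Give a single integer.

Step 1: demand=3,sold=3 ship[1->2]=2 ship[0->1]=1 prod=2 -> [4 3 12]
Step 2: demand=3,sold=3 ship[1->2]=2 ship[0->1]=1 prod=2 -> [5 2 11]
Step 3: demand=3,sold=3 ship[1->2]=2 ship[0->1]=1 prod=2 -> [6 1 10]
Step 4: demand=3,sold=3 ship[1->2]=1 ship[0->1]=1 prod=2 -> [7 1 8]
Step 5: demand=3,sold=3 ship[1->2]=1 ship[0->1]=1 prod=2 -> [8 1 6]
Step 6: demand=3,sold=3 ship[1->2]=1 ship[0->1]=1 prod=2 -> [9 1 4]
Step 7: demand=3,sold=3 ship[1->2]=1 ship[0->1]=1 prod=2 -> [10 1 2]
Step 8: demand=3,sold=2 ship[1->2]=1 ship[0->1]=1 prod=2 -> [11 1 1]
Step 9: demand=3,sold=1 ship[1->2]=1 ship[0->1]=1 prod=2 -> [12 1 1]
Step 10: demand=3,sold=1 ship[1->2]=1 ship[0->1]=1 prod=2 -> [13 1 1]
Step 11: demand=3,sold=1 ship[1->2]=1 ship[0->1]=1 prod=2 -> [14 1 1]
Step 12: demand=3,sold=1 ship[1->2]=1 ship[0->1]=1 prod=2 -> [15 1 1]
First stockout at step 8

8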